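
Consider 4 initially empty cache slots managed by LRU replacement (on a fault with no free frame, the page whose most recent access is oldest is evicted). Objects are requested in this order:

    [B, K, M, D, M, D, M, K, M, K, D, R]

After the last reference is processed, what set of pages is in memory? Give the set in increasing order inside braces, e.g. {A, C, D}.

B: fault, frames {B}
K: fault, frames {B,K}
M: fault, frames {B,K,M}
D: fault, frames {B,K,M,D}
M: hit
D: hit
M: hit
K: hit
M: hit
K: hit
D: hit
R: fault, evict B, frames {M,K,D,R}

{D, K, M, R}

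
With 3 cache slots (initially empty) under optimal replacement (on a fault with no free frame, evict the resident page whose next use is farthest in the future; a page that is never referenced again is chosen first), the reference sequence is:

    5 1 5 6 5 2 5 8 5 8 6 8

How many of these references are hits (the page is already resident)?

7

5 → miss, frames (5)
1 → miss, frames (5 1)
5 → hit
6 → miss, frames (5 1 6)
5 → hit
2 → miss, evict 1, frames (5 6 2)
5 → hit
8 → miss, evict 2, frames (5 6 8)
5 → hit
8 → hit
6 → hit
8 → hit
Hits: 7.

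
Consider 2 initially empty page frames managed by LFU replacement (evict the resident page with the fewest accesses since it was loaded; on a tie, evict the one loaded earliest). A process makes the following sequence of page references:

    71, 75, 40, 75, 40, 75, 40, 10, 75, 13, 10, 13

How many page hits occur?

71: miss, frames (71)
75: miss, frames (71 75)
40: miss, evict 71, frames (75 40)
75: hit
40: hit
75: hit
40: hit
10: miss, evict 75, frames (40 10)
75: miss, evict 10, frames (40 75)
13: miss, evict 75, frames (40 13)
10: miss, evict 13, frames (40 10)
13: miss, evict 10, frames (40 13)
Hits: 4.

4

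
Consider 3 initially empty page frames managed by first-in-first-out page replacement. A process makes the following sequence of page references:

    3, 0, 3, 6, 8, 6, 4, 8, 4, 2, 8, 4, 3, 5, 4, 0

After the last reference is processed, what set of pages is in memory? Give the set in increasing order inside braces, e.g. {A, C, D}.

{0, 4, 5}

3 -> fault, frames [3]
0 -> fault, frames [3, 0]
3 -> hit
6 -> fault, frames [3, 0, 6]
8 -> fault, evict 3, frames [0, 6, 8]
6 -> hit
4 -> fault, evict 0, frames [6, 8, 4]
8 -> hit
4 -> hit
2 -> fault, evict 6, frames [8, 4, 2]
8 -> hit
4 -> hit
3 -> fault, evict 8, frames [4, 2, 3]
5 -> fault, evict 4, frames [2, 3, 5]
4 -> fault, evict 2, frames [3, 5, 4]
0 -> fault, evict 3, frames [5, 4, 0]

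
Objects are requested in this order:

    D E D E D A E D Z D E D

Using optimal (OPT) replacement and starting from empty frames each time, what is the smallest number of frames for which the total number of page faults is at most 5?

f=1: 12 faults
f=2: 6 faults
f=3: 4 faults
f=4: 4 faults
Smallest f with faults ≤ 5 is 3.

3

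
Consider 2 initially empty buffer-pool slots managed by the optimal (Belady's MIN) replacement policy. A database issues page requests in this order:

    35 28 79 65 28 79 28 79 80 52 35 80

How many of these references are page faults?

35 -> fault, frames [35]
28 -> fault, frames [35, 28]
79 -> fault, evict 35, frames [28, 79]
65 -> fault, evict 79, frames [28, 65]
28 -> hit
79 -> fault, evict 65, frames [28, 79]
28 -> hit
79 -> hit
80 -> fault, evict 79, frames [28, 80]
52 -> fault, evict 28, frames [80, 52]
35 -> fault, evict 52, frames [80, 35]
80 -> hit
Page faults: 8.

8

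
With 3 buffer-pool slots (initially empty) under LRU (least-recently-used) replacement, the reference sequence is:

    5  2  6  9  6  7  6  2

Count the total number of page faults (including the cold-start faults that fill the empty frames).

5 -> fault, frames (5)
2 -> fault, frames (5 2)
6 -> fault, frames (5 2 6)
9 -> fault, evict 5, frames (2 6 9)
6 -> hit
7 -> fault, evict 2, frames (9 6 7)
6 -> hit
2 -> fault, evict 9, frames (7 6 2)
Page faults: 6.

6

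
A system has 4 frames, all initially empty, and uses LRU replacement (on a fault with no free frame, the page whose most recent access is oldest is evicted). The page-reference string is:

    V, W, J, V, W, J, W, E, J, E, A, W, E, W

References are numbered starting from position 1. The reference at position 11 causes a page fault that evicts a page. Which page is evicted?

pos 1: V -> miss, frames [V]
pos 2: W -> miss, frames [V, W]
pos 3: J -> miss, frames [V, W, J]
pos 4: V -> hit
pos 5: W -> hit
pos 6: J -> hit
pos 7: W -> hit
pos 8: E -> miss, frames [V, J, W, E]
pos 9: J -> hit
pos 10: E -> hit
pos 11: A -> miss, evict V, frames [W, J, E, A]
At position 11, page V is evicted.

V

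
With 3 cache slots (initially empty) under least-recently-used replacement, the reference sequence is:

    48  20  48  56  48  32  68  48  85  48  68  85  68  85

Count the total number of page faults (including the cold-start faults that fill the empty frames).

6

48 → miss, frames (48)
20 → miss, frames (48 20)
48 → hit
56 → miss, frames (20 48 56)
48 → hit
32 → miss, evict 20, frames (56 48 32)
68 → miss, evict 56, frames (48 32 68)
48 → hit
85 → miss, evict 32, frames (68 48 85)
48 → hit
68 → hit
85 → hit
68 → hit
85 → hit
Page faults: 6.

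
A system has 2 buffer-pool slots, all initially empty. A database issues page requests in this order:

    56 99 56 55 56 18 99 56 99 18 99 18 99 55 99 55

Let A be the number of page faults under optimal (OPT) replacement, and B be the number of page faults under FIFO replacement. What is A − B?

Under OPT: F F . F . F F . . F . . . F . . → 7 faults.
Under FIFO: F F . F F F F F . F F . . F . . → 10 faults.
A − B = 7 − 10 = -3.

-3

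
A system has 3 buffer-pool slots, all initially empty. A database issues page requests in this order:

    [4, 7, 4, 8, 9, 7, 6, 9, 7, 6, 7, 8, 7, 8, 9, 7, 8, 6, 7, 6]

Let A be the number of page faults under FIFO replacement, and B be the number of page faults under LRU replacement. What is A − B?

1

Under FIFO: F F . F F . F . F . . F . . F . . F F . → 10 faults.
Under LRU: F F . F F F F . . . . F . . F . . F . . → 9 faults.
A − B = 10 − 9 = 1.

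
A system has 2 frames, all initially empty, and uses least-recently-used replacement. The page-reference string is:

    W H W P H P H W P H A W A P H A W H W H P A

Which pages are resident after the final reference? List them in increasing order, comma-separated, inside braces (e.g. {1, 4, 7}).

W -> fault, frames [W]
H -> fault, frames [W, H]
W -> hit
P -> fault, evict H, frames [W, P]
H -> fault, evict W, frames [P, H]
P -> hit
H -> hit
W -> fault, evict P, frames [H, W]
P -> fault, evict H, frames [W, P]
H -> fault, evict W, frames [P, H]
A -> fault, evict P, frames [H, A]
W -> fault, evict H, frames [A, W]
A -> hit
P -> fault, evict W, frames [A, P]
H -> fault, evict A, frames [P, H]
A -> fault, evict P, frames [H, A]
W -> fault, evict H, frames [A, W]
H -> fault, evict A, frames [W, H]
W -> hit
H -> hit
P -> fault, evict W, frames [H, P]
A -> fault, evict H, frames [P, A]

{A, P}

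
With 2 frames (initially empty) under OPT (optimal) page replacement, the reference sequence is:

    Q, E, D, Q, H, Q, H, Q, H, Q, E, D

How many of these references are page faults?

Q: fault, frames (Q)
E: fault, frames (Q E)
D: fault, evict E, frames (Q D)
Q: hit
H: fault, evict D, frames (Q H)
Q: hit
H: hit
Q: hit
H: hit
Q: hit
E: fault, evict H, frames (Q E)
D: fault, evict E, frames (Q D)
Page faults: 6.

6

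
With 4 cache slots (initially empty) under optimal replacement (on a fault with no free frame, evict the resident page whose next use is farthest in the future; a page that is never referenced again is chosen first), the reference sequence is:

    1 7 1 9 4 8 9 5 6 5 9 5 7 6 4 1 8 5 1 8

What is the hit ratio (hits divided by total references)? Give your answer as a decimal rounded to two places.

0.50

1: miss, frames (1)
7: miss, frames (1 7)
1: hit
9: miss, frames (1 7 9)
4: miss, frames (1 7 9 4)
8: miss, evict 1, frames (7 9 4 8)
9: hit
5: miss, evict 8, frames (7 9 4 5)
6: miss, evict 4, frames (7 9 5 6)
5: hit
9: hit
5: hit
7: hit
6: hit
4: miss, evict 6, frames (7 9 5 4)
1: miss, evict 4, frames (7 9 5 1)
8: miss, evict 9, frames (7 5 1 8)
5: hit
1: hit
8: hit
Hits: 10 of 20 references → 10/20 = 0.5000.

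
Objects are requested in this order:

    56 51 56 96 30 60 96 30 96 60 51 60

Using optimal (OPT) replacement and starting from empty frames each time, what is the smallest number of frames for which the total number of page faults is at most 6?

f=1: 12 faults
f=2: 8 faults
f=3: 6 faults
f=4: 5 faults
f=5: 5 faults
Smallest f with faults ≤ 6 is 3.

3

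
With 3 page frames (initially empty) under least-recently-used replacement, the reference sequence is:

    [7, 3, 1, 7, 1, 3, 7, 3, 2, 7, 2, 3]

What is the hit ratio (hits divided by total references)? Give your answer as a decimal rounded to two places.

7: fault, frames (7)
3: fault, frames (7 3)
1: fault, frames (7 3 1)
7: hit
1: hit
3: hit
7: hit
3: hit
2: fault, evict 1, frames (7 3 2)
7: hit
2: hit
3: hit
Hits: 8 of 12 references → 8/12 = 0.6667.

0.67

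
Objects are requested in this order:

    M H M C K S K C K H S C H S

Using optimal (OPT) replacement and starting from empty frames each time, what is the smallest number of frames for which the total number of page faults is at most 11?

2

f=1: 14 faults
f=2: 9 faults
f=3: 6 faults
f=4: 5 faults
f=5: 5 faults
Smallest f with faults ≤ 11 is 2.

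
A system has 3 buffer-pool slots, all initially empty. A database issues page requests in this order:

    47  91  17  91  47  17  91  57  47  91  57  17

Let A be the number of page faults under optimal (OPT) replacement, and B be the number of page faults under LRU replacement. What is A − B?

Under OPT: F F F . . . . F . . . F → 5 faults.
Under LRU: F F F . . . . F F . . F → 6 faults.
A − B = 5 − 6 = -1.

-1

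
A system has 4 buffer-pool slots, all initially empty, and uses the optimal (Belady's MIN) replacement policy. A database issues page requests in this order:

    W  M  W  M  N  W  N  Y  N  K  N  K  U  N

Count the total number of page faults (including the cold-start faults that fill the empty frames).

W → fault, frames (W)
M → fault, frames (W M)
W → hit
M → hit
N → fault, frames (W M N)
W → hit
N → hit
Y → fault, frames (W M N Y)
N → hit
K → fault, evict Y, frames (W M N K)
N → hit
K → hit
U → fault, evict K, frames (W M N U)
N → hit
Page faults: 6.

6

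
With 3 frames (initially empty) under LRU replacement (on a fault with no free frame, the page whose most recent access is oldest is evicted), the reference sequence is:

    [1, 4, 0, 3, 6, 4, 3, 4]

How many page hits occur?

2

1 → fault, frames [1]
4 → fault, frames [1, 4]
0 → fault, frames [1, 4, 0]
3 → fault, evict 1, frames [4, 0, 3]
6 → fault, evict 4, frames [0, 3, 6]
4 → fault, evict 0, frames [3, 6, 4]
3 → hit
4 → hit
Hits: 2.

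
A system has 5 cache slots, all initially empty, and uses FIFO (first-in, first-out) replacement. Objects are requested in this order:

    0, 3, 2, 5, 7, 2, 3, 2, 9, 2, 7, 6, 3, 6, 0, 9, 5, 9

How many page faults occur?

0: fault, frames {0}
3: fault, frames {0,3}
2: fault, frames {0,3,2}
5: fault, frames {0,3,2,5}
7: fault, frames {0,3,2,5,7}
2: hit
3: hit
2: hit
9: fault, evict 0, frames {3,2,5,7,9}
2: hit
7: hit
6: fault, evict 3, frames {2,5,7,9,6}
3: fault, evict 2, frames {5,7,9,6,3}
6: hit
0: fault, evict 5, frames {7,9,6,3,0}
9: hit
5: fault, evict 7, frames {9,6,3,0,5}
9: hit
Page faults: 10.

10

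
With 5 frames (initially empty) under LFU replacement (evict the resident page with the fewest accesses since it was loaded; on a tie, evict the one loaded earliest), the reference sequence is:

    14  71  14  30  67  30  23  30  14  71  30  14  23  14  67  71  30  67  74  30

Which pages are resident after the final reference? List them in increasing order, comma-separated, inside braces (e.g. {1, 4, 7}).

14: fault, frames {14}
71: fault, frames {14,71}
14: hit
30: fault, frames {14,71,30}
67: fault, frames {14,71,30,67}
30: hit
23: fault, frames {14,71,30,67,23}
30: hit
14: hit
71: hit
30: hit
14: hit
23: hit
14: hit
67: hit
71: hit
30: hit
67: hit
74: fault, evict 23, frames {14,71,30,67,74}
30: hit

{14, 30, 67, 71, 74}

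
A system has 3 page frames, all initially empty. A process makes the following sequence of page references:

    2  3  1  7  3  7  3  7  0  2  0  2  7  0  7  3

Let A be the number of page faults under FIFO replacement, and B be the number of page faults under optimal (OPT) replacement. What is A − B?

1

Under FIFO: F F F F . . . . F F . . . . . F → 7 faults.
Under OPT: F F F F . . . . F . . . . . . F → 6 faults.
A − B = 7 − 6 = 1.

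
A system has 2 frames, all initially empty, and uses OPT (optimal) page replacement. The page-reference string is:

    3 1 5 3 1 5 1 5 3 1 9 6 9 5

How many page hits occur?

3 -> fault, frames {3}
1 -> fault, frames {3,1}
5 -> fault, evict 1, frames {3,5}
3 -> hit
1 -> fault, evict 3, frames {5,1}
5 -> hit
1 -> hit
5 -> hit
3 -> fault, evict 5, frames {1,3}
1 -> hit
9 -> fault, evict 3, frames {1,9}
6 -> fault, evict 1, frames {9,6}
9 -> hit
5 -> fault, evict 6, frames {9,5}
Hits: 6.

6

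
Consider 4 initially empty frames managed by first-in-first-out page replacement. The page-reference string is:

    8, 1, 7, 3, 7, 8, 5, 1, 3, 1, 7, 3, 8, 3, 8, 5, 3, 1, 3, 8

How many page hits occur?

8 -> fault, frames (8)
1 -> fault, frames (8 1)
7 -> fault, frames (8 1 7)
3 -> fault, frames (8 1 7 3)
7 -> hit
8 -> hit
5 -> fault, evict 8, frames (1 7 3 5)
1 -> hit
3 -> hit
1 -> hit
7 -> hit
3 -> hit
8 -> fault, evict 1, frames (7 3 5 8)
3 -> hit
8 -> hit
5 -> hit
3 -> hit
1 -> fault, evict 7, frames (3 5 8 1)
3 -> hit
8 -> hit
Hits: 13.

13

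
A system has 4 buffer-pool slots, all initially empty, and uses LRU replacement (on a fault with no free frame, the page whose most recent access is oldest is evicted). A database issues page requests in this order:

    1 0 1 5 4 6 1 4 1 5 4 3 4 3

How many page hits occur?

1 → miss, frames [1]
0 → miss, frames [1, 0]
1 → hit
5 → miss, frames [0, 1, 5]
4 → miss, frames [0, 1, 5, 4]
6 → miss, evict 0, frames [1, 5, 4, 6]
1 → hit
4 → hit
1 → hit
5 → hit
4 → hit
3 → miss, evict 6, frames [1, 5, 4, 3]
4 → hit
3 → hit
Hits: 8.

8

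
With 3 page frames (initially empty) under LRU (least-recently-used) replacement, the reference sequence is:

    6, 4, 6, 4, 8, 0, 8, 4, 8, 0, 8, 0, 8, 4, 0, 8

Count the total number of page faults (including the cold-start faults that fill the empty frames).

4

6 → fault, frames (6)
4 → fault, frames (6 4)
6 → hit
4 → hit
8 → fault, frames (6 4 8)
0 → fault, evict 6, frames (4 8 0)
8 → hit
4 → hit
8 → hit
0 → hit
8 → hit
0 → hit
8 → hit
4 → hit
0 → hit
8 → hit
Page faults: 4.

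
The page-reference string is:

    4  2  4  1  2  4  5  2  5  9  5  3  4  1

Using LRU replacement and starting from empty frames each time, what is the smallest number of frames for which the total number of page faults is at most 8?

f=1: 14 faults
f=2: 11 faults
f=3: 8 faults
f=4: 8 faults
f=5: 7 faults
f=6: 6 faults
Smallest f with faults ≤ 8 is 3.

3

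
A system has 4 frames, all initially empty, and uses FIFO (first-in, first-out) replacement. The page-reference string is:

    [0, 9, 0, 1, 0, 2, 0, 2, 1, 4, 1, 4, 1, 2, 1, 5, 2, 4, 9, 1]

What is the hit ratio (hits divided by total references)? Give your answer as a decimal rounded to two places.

0.60

0: miss, frames (0)
9: miss, frames (0 9)
0: hit
1: miss, frames (0 9 1)
0: hit
2: miss, frames (0 9 1 2)
0: hit
2: hit
1: hit
4: miss, evict 0, frames (9 1 2 4)
1: hit
4: hit
1: hit
2: hit
1: hit
5: miss, evict 9, frames (1 2 4 5)
2: hit
4: hit
9: miss, evict 1, frames (2 4 5 9)
1: miss, evict 2, frames (4 5 9 1)
Hits: 12 of 20 references → 12/20 = 0.6000.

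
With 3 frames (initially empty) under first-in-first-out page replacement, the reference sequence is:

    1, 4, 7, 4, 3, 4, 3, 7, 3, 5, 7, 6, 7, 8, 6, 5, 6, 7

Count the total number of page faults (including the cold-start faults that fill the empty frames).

11

1: fault, frames [1]
4: fault, frames [1, 4]
7: fault, frames [1, 4, 7]
4: hit
3: fault, evict 1, frames [4, 7, 3]
4: hit
3: hit
7: hit
3: hit
5: fault, evict 4, frames [7, 3, 5]
7: hit
6: fault, evict 7, frames [3, 5, 6]
7: fault, evict 3, frames [5, 6, 7]
8: fault, evict 5, frames [6, 7, 8]
6: hit
5: fault, evict 6, frames [7, 8, 5]
6: fault, evict 7, frames [8, 5, 6]
7: fault, evict 8, frames [5, 6, 7]
Page faults: 11.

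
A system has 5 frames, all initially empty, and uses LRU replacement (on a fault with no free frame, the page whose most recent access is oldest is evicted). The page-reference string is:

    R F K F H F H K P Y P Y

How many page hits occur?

6

R → fault, frames (R)
F → fault, frames (R F)
K → fault, frames (R F K)
F → hit
H → fault, frames (R K F H)
F → hit
H → hit
K → hit
P → fault, frames (R F H K P)
Y → fault, evict R, frames (F H K P Y)
P → hit
Y → hit
Hits: 6.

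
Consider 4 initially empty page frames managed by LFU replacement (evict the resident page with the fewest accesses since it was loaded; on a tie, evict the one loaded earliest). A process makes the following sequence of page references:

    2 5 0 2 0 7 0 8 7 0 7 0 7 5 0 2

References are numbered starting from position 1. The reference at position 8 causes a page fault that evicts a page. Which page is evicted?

5

pos 1: 2: miss, frames (2)
pos 2: 5: miss, frames (2 5)
pos 3: 0: miss, frames (2 5 0)
pos 4: 2: hit
pos 5: 0: hit
pos 6: 7: miss, frames (2 5 0 7)
pos 7: 0: hit
pos 8: 8: miss, evict 5, frames (2 0 7 8)
At position 8, page 5 is evicted.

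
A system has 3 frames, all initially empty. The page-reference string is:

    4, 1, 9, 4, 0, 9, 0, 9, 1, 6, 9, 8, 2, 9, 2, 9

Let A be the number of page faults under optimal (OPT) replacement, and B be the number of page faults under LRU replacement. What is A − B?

-1

Under OPT: F F F . F . . . . F . F F . . . → 7 faults.
Under LRU: F F F . F . . . F F . F F . . . → 8 faults.
A − B = 7 − 8 = -1.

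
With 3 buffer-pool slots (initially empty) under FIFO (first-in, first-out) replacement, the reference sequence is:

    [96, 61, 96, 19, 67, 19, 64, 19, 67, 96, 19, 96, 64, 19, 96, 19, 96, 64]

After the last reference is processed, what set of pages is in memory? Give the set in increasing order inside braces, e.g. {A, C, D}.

96: fault, frames [96]
61: fault, frames [96, 61]
96: hit
19: fault, frames [96, 61, 19]
67: fault, evict 96, frames [61, 19, 67]
19: hit
64: fault, evict 61, frames [19, 67, 64]
19: hit
67: hit
96: fault, evict 19, frames [67, 64, 96]
19: fault, evict 67, frames [64, 96, 19]
96: hit
64: hit
19: hit
96: hit
19: hit
96: hit
64: hit

{19, 64, 96}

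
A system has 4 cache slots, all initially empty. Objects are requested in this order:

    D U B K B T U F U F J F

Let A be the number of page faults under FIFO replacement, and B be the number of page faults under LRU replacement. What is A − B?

Under FIFO: F F F F . F . F F . F . → 8 faults.
Under LRU: F F F F . F . F . . F . → 7 faults.
A − B = 8 − 7 = 1.

1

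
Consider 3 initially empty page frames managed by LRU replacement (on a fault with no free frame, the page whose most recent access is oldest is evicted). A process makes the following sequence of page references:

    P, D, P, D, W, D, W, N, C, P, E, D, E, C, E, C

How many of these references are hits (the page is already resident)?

7

P -> miss, frames [P]
D -> miss, frames [P, D]
P -> hit
D -> hit
W -> miss, frames [P, D, W]
D -> hit
W -> hit
N -> miss, evict P, frames [D, W, N]
C -> miss, evict D, frames [W, N, C]
P -> miss, evict W, frames [N, C, P]
E -> miss, evict N, frames [C, P, E]
D -> miss, evict C, frames [P, E, D]
E -> hit
C -> miss, evict P, frames [D, E, C]
E -> hit
C -> hit
Hits: 7.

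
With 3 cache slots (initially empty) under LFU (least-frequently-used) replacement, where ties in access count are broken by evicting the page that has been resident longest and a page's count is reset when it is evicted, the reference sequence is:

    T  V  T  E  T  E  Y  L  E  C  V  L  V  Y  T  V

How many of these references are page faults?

T: miss, frames {T}
V: miss, frames {T,V}
T: hit
E: miss, frames {T,V,E}
T: hit
E: hit
Y: miss, evict V, frames {T,E,Y}
L: miss, evict Y, frames {T,E,L}
E: hit
C: miss, evict L, frames {T,E,C}
V: miss, evict C, frames {T,E,V}
L: miss, evict V, frames {T,E,L}
V: miss, evict L, frames {T,E,V}
Y: miss, evict V, frames {T,E,Y}
T: hit
V: miss, evict Y, frames {T,E,V}
Page faults: 11.

11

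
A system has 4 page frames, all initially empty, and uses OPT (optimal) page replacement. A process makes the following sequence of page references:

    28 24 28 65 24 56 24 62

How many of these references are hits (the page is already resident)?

3

28: fault, frames [28]
24: fault, frames [28, 24]
28: hit
65: fault, frames [28, 24, 65]
24: hit
56: fault, frames [28, 24, 65, 56]
24: hit
62: fault, evict 56, frames [28, 24, 65, 62]
Hits: 3.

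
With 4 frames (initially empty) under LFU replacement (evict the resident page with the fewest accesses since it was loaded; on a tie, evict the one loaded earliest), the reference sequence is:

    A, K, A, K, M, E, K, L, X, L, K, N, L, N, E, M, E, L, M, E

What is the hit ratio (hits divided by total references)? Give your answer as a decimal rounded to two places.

0.40

A: miss, frames (A)
K: miss, frames (A K)
A: hit
K: hit
M: miss, frames (A K M)
E: miss, frames (A K M E)
K: hit
L: miss, evict M, frames (A K E L)
X: miss, evict E, frames (A K L X)
L: hit
K: hit
N: miss, evict X, frames (A K L N)
L: hit
N: hit
E: miss, evict A, frames (K L N E)
M: miss, evict E, frames (K L N M)
E: miss, evict M, frames (K L N E)
L: hit
M: miss, evict E, frames (K L N M)
E: miss, evict M, frames (K L N E)
Hits: 8 of 20 references → 8/20 = 0.4000.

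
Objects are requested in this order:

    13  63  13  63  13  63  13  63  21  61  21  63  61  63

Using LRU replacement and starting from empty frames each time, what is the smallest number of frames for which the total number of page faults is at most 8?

2

f=1: 14 faults
f=2: 6 faults
f=3: 4 faults
f=4: 4 faults
Smallest f with faults ≤ 8 is 2.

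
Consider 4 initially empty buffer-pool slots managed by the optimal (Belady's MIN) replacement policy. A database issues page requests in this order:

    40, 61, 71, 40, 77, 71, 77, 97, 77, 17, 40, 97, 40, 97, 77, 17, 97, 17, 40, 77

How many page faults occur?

6

40 -> miss, frames {40}
61 -> miss, frames {40,61}
71 -> miss, frames {40,61,71}
40 -> hit
77 -> miss, frames {40,61,71,77}
71 -> hit
77 -> hit
97 -> miss, evict 71, frames {40,61,77,97}
77 -> hit
17 -> miss, evict 61, frames {40,77,97,17}
40 -> hit
97 -> hit
40 -> hit
97 -> hit
77 -> hit
17 -> hit
97 -> hit
17 -> hit
40 -> hit
77 -> hit
Page faults: 6.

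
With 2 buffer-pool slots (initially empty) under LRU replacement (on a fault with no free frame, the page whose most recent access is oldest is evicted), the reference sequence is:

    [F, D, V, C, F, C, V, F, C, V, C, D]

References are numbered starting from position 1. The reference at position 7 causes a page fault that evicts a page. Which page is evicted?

F

pos 1: F: miss, frames [F]
pos 2: D: miss, frames [F, D]
pos 3: V: miss, evict F, frames [D, V]
pos 4: C: miss, evict D, frames [V, C]
pos 5: F: miss, evict V, frames [C, F]
pos 6: C: hit
pos 7: V: miss, evict F, frames [C, V]
At position 7, page F is evicted.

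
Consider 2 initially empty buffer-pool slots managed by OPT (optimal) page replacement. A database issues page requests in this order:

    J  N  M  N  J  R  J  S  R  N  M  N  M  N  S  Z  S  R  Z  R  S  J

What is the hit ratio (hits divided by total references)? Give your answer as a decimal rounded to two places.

0.41

J -> miss, frames [J]
N -> miss, frames [J, N]
M -> miss, evict J, frames [N, M]
N -> hit
J -> miss, evict M, frames [N, J]
R -> miss, evict N, frames [J, R]
J -> hit
S -> miss, evict J, frames [R, S]
R -> hit
N -> miss, evict R, frames [S, N]
M -> miss, evict S, frames [N, M]
N -> hit
M -> hit
N -> hit
S -> miss, evict M, frames [N, S]
Z -> miss, evict N, frames [S, Z]
S -> hit
R -> miss, evict S, frames [Z, R]
Z -> hit
R -> hit
S -> miss, evict R, frames [Z, S]
J -> miss, evict S, frames [Z, J]
Hits: 9 of 22 references → 9/22 = 0.4091.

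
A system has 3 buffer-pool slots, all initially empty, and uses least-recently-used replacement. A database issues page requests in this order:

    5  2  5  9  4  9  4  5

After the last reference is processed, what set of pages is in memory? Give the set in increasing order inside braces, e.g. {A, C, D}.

5 → miss, frames {5}
2 → miss, frames {5,2}
5 → hit
9 → miss, frames {2,5,9}
4 → miss, evict 2, frames {5,9,4}
9 → hit
4 → hit
5 → hit

{4, 5, 9}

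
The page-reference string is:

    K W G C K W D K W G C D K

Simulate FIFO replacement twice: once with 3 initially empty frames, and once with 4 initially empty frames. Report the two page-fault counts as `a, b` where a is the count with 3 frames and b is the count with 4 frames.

10, 11

3 frames: F F F F F F F . . F F . F → 10 faults.
4 frames: F F F F . . F F F F F F F → 11 faults.
11 > 10: adding a frame increased faults — Belady's anomaly.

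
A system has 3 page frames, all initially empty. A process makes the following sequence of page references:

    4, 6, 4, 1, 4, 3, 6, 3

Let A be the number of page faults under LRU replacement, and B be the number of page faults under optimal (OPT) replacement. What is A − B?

1

Under LRU: F F . F . F F . → 5 faults.
Under OPT: F F . F . F . . → 4 faults.
A − B = 5 − 4 = 1.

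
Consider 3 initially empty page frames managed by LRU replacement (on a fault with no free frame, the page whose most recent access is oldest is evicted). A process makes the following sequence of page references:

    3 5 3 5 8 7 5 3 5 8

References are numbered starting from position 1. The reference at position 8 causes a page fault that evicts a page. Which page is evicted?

8

pos 1: 3: miss, frames [3]
pos 2: 5: miss, frames [3, 5]
pos 3: 3: hit
pos 4: 5: hit
pos 5: 8: miss, frames [3, 5, 8]
pos 6: 7: miss, evict 3, frames [5, 8, 7]
pos 7: 5: hit
pos 8: 3: miss, evict 8, frames [7, 5, 3]
At position 8, page 8 is evicted.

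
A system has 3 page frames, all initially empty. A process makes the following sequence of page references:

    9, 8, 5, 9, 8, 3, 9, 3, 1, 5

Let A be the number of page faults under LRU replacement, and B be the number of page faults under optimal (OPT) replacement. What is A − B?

1

Under LRU: F F F . . F . . F F → 6 faults.
Under OPT: F F F . . F . . F . → 5 faults.
A − B = 6 − 5 = 1.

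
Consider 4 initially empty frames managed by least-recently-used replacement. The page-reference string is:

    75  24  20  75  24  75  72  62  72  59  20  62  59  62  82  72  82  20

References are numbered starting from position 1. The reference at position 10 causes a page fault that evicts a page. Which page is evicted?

24

pos 1: 75 -> miss, frames {75}
pos 2: 24 -> miss, frames {75,24}
pos 3: 20 -> miss, frames {75,24,20}
pos 4: 75 -> hit
pos 5: 24 -> hit
pos 6: 75 -> hit
pos 7: 72 -> miss, frames {20,24,75,72}
pos 8: 62 -> miss, evict 20, frames {24,75,72,62}
pos 9: 72 -> hit
pos 10: 59 -> miss, evict 24, frames {75,62,72,59}
At position 10, page 24 is evicted.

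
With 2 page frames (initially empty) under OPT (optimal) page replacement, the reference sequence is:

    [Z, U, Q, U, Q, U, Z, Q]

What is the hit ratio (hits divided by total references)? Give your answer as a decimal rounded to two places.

Z -> fault, frames [Z]
U -> fault, frames [Z, U]
Q -> fault, evict Z, frames [U, Q]
U -> hit
Q -> hit
U -> hit
Z -> fault, evict U, frames [Q, Z]
Q -> hit
Hits: 4 of 8 references → 4/8 = 0.5000.

0.50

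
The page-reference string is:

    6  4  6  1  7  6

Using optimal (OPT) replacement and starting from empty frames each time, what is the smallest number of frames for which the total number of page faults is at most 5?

f=1: 6 faults
f=2: 4 faults
f=3: 4 faults
f=4: 4 faults
Smallest f with faults ≤ 5 is 2.

2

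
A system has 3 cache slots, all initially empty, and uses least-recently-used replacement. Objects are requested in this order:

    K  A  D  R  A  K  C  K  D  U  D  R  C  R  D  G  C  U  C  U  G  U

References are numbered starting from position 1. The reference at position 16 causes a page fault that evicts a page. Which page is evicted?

pos 1: K → miss, frames (K)
pos 2: A → miss, frames (K A)
pos 3: D → miss, frames (K A D)
pos 4: R → miss, evict K, frames (A D R)
pos 5: A → hit
pos 6: K → miss, evict D, frames (R A K)
pos 7: C → miss, evict R, frames (A K C)
pos 8: K → hit
pos 9: D → miss, evict A, frames (C K D)
pos 10: U → miss, evict C, frames (K D U)
pos 11: D → hit
pos 12: R → miss, evict K, frames (U D R)
pos 13: C → miss, evict U, frames (D R C)
pos 14: R → hit
pos 15: D → hit
pos 16: G → miss, evict C, frames (R D G)
At position 16, page C is evicted.

C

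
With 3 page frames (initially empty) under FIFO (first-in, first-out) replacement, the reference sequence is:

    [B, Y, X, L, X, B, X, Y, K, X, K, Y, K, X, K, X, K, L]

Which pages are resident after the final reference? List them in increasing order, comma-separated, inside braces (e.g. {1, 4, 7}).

B: fault, frames [B]
Y: fault, frames [B, Y]
X: fault, frames [B, Y, X]
L: fault, evict B, frames [Y, X, L]
X: hit
B: fault, evict Y, frames [X, L, B]
X: hit
Y: fault, evict X, frames [L, B, Y]
K: fault, evict L, frames [B, Y, K]
X: fault, evict B, frames [Y, K, X]
K: hit
Y: hit
K: hit
X: hit
K: hit
X: hit
K: hit
L: fault, evict Y, frames [K, X, L]

{K, L, X}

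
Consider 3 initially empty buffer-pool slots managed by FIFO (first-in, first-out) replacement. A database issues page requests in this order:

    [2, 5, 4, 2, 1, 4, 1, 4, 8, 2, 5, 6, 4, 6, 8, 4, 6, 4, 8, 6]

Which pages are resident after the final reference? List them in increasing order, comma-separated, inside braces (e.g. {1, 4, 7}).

{4, 6, 8}

2: fault, frames (2)
5: fault, frames (2 5)
4: fault, frames (2 5 4)
2: hit
1: fault, evict 2, frames (5 4 1)
4: hit
1: hit
4: hit
8: fault, evict 5, frames (4 1 8)
2: fault, evict 4, frames (1 8 2)
5: fault, evict 1, frames (8 2 5)
6: fault, evict 8, frames (2 5 6)
4: fault, evict 2, frames (5 6 4)
6: hit
8: fault, evict 5, frames (6 4 8)
4: hit
6: hit
4: hit
8: hit
6: hit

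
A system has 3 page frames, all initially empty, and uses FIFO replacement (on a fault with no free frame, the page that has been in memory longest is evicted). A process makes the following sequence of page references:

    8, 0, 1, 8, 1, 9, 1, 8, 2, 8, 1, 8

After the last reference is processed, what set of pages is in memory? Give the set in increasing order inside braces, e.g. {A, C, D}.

8: fault, frames {8}
0: fault, frames {8,0}
1: fault, frames {8,0,1}
8: hit
1: hit
9: fault, evict 8, frames {0,1,9}
1: hit
8: fault, evict 0, frames {1,9,8}
2: fault, evict 1, frames {9,8,2}
8: hit
1: fault, evict 9, frames {8,2,1}
8: hit

{1, 2, 8}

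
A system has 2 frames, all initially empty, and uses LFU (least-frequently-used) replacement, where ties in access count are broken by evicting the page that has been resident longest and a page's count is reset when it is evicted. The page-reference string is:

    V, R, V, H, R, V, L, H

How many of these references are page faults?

6

V -> miss, frames {V}
R -> miss, frames {V,R}
V -> hit
H -> miss, evict R, frames {V,H}
R -> miss, evict H, frames {V,R}
V -> hit
L -> miss, evict R, frames {V,L}
H -> miss, evict L, frames {V,H}
Page faults: 6.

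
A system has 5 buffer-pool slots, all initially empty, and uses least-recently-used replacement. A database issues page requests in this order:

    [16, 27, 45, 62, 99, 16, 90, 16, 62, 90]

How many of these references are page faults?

6

16 -> fault, frames {16}
27 -> fault, frames {16,27}
45 -> fault, frames {16,27,45}
62 -> fault, frames {16,27,45,62}
99 -> fault, frames {16,27,45,62,99}
16 -> hit
90 -> fault, evict 27, frames {45,62,99,16,90}
16 -> hit
62 -> hit
90 -> hit
Page faults: 6.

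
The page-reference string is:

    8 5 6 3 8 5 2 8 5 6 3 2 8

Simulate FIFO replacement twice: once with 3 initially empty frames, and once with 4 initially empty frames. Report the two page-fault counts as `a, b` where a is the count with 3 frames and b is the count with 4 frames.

3 frames: F F F F F F F . . F F . F → 10 faults.
4 frames: F F F F . . F F F F F F F → 11 faults.
11 > 10: adding a frame increased faults — Belady's anomaly.

10, 11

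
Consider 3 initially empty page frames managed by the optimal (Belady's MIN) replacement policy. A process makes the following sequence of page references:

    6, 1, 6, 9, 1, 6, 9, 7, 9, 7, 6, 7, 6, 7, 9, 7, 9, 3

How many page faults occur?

5

6 -> fault, frames [6]
1 -> fault, frames [6, 1]
6 -> hit
9 -> fault, frames [6, 1, 9]
1 -> hit
6 -> hit
9 -> hit
7 -> fault, evict 1, frames [6, 9, 7]
9 -> hit
7 -> hit
6 -> hit
7 -> hit
6 -> hit
7 -> hit
9 -> hit
7 -> hit
9 -> hit
3 -> fault, evict 7, frames [6, 9, 3]
Page faults: 5.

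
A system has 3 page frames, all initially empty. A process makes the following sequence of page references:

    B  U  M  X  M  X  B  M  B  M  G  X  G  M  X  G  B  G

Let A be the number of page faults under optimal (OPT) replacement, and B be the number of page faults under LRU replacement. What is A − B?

-2

Under OPT: F F F F . . . . . . F . . . . . F . → 6 faults.
Under LRU: F F F F . . F . . . F F . . . . F . → 8 faults.
A − B = 6 − 8 = -2.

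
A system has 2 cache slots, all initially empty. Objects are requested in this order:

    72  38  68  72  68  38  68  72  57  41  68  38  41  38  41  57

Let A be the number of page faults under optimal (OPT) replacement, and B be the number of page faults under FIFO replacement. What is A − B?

-4

Under OPT: F F F . . F . F F F . F . . . F → 9 faults.
Under FIFO: F F F F . F F F F F F F F . . F → 13 faults.
A − B = 9 − 13 = -4.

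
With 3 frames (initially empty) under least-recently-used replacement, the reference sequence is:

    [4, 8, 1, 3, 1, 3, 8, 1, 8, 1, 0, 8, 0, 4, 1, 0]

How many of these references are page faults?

7

4 -> fault, frames [4]
8 -> fault, frames [4, 8]
1 -> fault, frames [4, 8, 1]
3 -> fault, evict 4, frames [8, 1, 3]
1 -> hit
3 -> hit
8 -> hit
1 -> hit
8 -> hit
1 -> hit
0 -> fault, evict 3, frames [8, 1, 0]
8 -> hit
0 -> hit
4 -> fault, evict 1, frames [8, 0, 4]
1 -> fault, evict 8, frames [0, 4, 1]
0 -> hit
Page faults: 7.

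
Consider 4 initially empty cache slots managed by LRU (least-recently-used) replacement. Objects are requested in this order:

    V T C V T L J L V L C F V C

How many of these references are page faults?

V -> fault, frames [V]
T -> fault, frames [V, T]
C -> fault, frames [V, T, C]
V -> hit
T -> hit
L -> fault, frames [C, V, T, L]
J -> fault, evict C, frames [V, T, L, J]
L -> hit
V -> hit
L -> hit
C -> fault, evict T, frames [J, V, L, C]
F -> fault, evict J, frames [V, L, C, F]
V -> hit
C -> hit
Page faults: 7.

7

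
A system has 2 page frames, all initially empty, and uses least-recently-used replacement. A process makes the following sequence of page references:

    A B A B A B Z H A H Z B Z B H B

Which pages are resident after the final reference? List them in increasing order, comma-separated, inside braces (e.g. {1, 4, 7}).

{B, H}

A: fault, frames {A}
B: fault, frames {A,B}
A: hit
B: hit
A: hit
B: hit
Z: fault, evict A, frames {B,Z}
H: fault, evict B, frames {Z,H}
A: fault, evict Z, frames {H,A}
H: hit
Z: fault, evict A, frames {H,Z}
B: fault, evict H, frames {Z,B}
Z: hit
B: hit
H: fault, evict Z, frames {B,H}
B: hit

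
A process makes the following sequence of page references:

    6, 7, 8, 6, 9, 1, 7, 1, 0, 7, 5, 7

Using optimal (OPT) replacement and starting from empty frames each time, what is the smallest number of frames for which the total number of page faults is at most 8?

2

f=1: 12 faults
f=2: 8 faults
f=3: 7 faults
f=4: 7 faults
f=5: 7 faults
f=6: 7 faults
f=7: 7 faults
Smallest f with faults ≤ 8 is 2.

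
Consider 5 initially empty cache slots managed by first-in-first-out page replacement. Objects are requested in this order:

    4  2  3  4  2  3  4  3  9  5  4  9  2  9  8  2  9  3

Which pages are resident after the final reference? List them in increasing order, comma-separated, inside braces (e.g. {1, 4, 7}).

{2, 3, 5, 8, 9}

4 → miss, frames {4}
2 → miss, frames {4,2}
3 → miss, frames {4,2,3}
4 → hit
2 → hit
3 → hit
4 → hit
3 → hit
9 → miss, frames {4,2,3,9}
5 → miss, frames {4,2,3,9,5}
4 → hit
9 → hit
2 → hit
9 → hit
8 → miss, evict 4, frames {2,3,9,5,8}
2 → hit
9 → hit
3 → hit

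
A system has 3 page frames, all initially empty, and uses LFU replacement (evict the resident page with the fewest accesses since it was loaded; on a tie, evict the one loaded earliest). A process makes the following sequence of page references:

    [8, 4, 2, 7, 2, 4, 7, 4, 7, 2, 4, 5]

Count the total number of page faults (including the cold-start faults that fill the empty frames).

5

8: fault, frames [8]
4: fault, frames [8, 4]
2: fault, frames [8, 4, 2]
7: fault, evict 8, frames [4, 2, 7]
2: hit
4: hit
7: hit
4: hit
7: hit
2: hit
4: hit
5: fault, evict 2, frames [4, 7, 5]
Page faults: 5.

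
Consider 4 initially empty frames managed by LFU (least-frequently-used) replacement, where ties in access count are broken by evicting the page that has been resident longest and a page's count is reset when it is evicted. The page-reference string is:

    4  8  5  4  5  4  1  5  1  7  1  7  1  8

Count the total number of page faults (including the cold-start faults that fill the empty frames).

6

4 -> miss, frames (4)
8 -> miss, frames (4 8)
5 -> miss, frames (4 8 5)
4 -> hit
5 -> hit
4 -> hit
1 -> miss, frames (4 8 5 1)
5 -> hit
1 -> hit
7 -> miss, evict 8, frames (4 5 1 7)
1 -> hit
7 -> hit
1 -> hit
8 -> miss, evict 7, frames (4 5 1 8)
Page faults: 6.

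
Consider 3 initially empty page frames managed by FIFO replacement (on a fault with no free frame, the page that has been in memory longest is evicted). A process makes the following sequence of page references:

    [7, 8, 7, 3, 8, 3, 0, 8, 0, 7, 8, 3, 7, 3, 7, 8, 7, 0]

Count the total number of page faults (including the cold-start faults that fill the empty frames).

8

7 -> fault, frames (7)
8 -> fault, frames (7 8)
7 -> hit
3 -> fault, frames (7 8 3)
8 -> hit
3 -> hit
0 -> fault, evict 7, frames (8 3 0)
8 -> hit
0 -> hit
7 -> fault, evict 8, frames (3 0 7)
8 -> fault, evict 3, frames (0 7 8)
3 -> fault, evict 0, frames (7 8 3)
7 -> hit
3 -> hit
7 -> hit
8 -> hit
7 -> hit
0 -> fault, evict 7, frames (8 3 0)
Page faults: 8.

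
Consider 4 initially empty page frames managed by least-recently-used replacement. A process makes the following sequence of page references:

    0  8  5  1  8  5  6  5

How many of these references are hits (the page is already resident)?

0: fault, frames (0)
8: fault, frames (0 8)
5: fault, frames (0 8 5)
1: fault, frames (0 8 5 1)
8: hit
5: hit
6: fault, evict 0, frames (1 8 5 6)
5: hit
Hits: 3.

3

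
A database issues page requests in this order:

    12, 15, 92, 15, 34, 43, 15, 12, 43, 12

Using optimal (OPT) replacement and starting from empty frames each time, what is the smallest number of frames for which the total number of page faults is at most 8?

2

f=1: 10 faults
f=2: 6 faults
f=3: 5 faults
f=4: 5 faults
f=5: 5 faults
Smallest f with faults ≤ 8 is 2.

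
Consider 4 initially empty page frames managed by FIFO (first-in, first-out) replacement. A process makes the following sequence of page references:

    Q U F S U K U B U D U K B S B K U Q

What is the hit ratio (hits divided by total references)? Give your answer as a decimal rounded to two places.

Q: fault, frames (Q)
U: fault, frames (Q U)
F: fault, frames (Q U F)
S: fault, frames (Q U F S)
U: hit
K: fault, evict Q, frames (U F S K)
U: hit
B: fault, evict U, frames (F S K B)
U: fault, evict F, frames (S K B U)
D: fault, evict S, frames (K B U D)
U: hit
K: hit
B: hit
S: fault, evict K, frames (B U D S)
B: hit
K: fault, evict B, frames (U D S K)
U: hit
Q: fault, evict U, frames (D S K Q)
Hits: 7 of 18 references → 7/18 = 0.3889.

0.39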